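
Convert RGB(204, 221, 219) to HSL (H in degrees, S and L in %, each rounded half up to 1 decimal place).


Normalize: R'=204/255≈0.8000, G'=221/255≈0.8667, B'=219/255≈0.8588
Max=221/255, Min=204/255, Δ=Max-Min=17/255
L = (Max+Min)/2 = (221+204)/510 = 425/510 = 0.83333… → L = 83.3%
L > 0.5 → S = Δ/(2-Max-Min) = 17/(510-221-204) = 17/85 = 0.2 → S = 20.0%
(the 1/255 factors cancel in S and H, so raw channel differences can be used)
Max is G' → H = 60 × ((B-R)/Δ + 2) = 60 × ((219-204)/17 + 2)
  15/17 + 2 = 0.8823… + 2 = 2.8823…
  H = 60 × 2.8823… = 172.941…° → H = 172.9°
= HSL(172.9°, 20.0%, 83.3%)


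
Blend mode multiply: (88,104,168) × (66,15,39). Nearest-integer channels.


Multiply: C = A×B/255, rounded to nearest integer
R: 88×66/255 = 5808/255 ≈ 22.776 → 23
G: 104×15/255 = 1560/255 ≈ 6.118 → 6
B: 168×39/255 = 6552/255 ≈ 25.694 → 26
= RGB(23, 6, 26)


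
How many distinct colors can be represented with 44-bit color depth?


Colors = 2^bits = 2^44
= 17,592,186,044,416 colors


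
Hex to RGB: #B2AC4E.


B2 → 178 (R)
AC → 172 (G)
4E → 78 (B)
= RGB(178, 172, 78)


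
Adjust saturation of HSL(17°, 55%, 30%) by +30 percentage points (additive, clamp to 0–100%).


Original S = 55%
Adjustment = +30 percentage points
New S = 55 + (30) = 85
Clamp to [0, 100] → 85
= HSL(17°, 85%, 30%)


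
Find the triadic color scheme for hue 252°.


Triadic: equally spaced at 120° intervals
H1 = 252°
H2 = (252 + 120) mod 360 = 12°
H3 = (252 + 240) mod 360 = 132°
Triadic = 252°, 12°, 132°


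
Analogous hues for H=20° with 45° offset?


Base hue: 20°
Left analog: (20 - 45) mod 360 = 335°
Right analog: (20 + 45) mod 360 = 65°
Analogous hues = 335° and 65°


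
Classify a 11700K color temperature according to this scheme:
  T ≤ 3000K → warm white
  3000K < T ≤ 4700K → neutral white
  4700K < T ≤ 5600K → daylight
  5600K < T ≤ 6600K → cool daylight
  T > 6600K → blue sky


Temperature: 11700K
11700K > 6600K → blue sky
Classification: blue sky


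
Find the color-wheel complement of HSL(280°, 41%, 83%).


Complement = opposite side of color wheel = hue + 180°
H' = (280 + 180) mod 360 = 100°
S and L unchanged.
= HSL(100°, 41%, 83%)


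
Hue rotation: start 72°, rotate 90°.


New hue = (H + rotation) mod 360
New hue = (72 + 90) mod 360
= 162 mod 360
= 162°


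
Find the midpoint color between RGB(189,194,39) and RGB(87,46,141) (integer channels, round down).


Midpoint: each channel = ⌊(C₁+C₂)/2⌋
R: ⌊(189+87)/2⌋ = 138
G: ⌊(194+46)/2⌋ = 120
B: ⌊(39+141)/2⌋ = 90
= RGB(138, 120, 90)


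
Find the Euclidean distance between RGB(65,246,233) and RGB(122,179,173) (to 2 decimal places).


d = √[(R₁-R₂)² + (G₁-G₂)² + (B₁-B₂)²]
d = √[(65-122)² + (246-179)² + (233-173)²]
d = √[3249 + 4489 + 3600]
d = √11338
d ≈ 106.48


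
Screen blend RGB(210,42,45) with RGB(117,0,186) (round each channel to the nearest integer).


Screen: C = 255 - (255-A)×(255-B)/255, rounded to nearest integer
R: 255 - (255-210)×(255-117)/255 = 255 - 6210/255 ≈ 255 - 24.353 = 230.647 → 231
G: 255 - (255-42)×(255-0)/255 = 255 - 54315/255 ≈ 255 - 213.000 = 42.000 → 42
B: 255 - (255-45)×(255-186)/255 = 255 - 14490/255 ≈ 255 - 56.824 = 198.176 → 198
= RGB(231, 42, 198)


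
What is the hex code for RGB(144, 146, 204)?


R = 144 → 90 (hex)
G = 146 → 92 (hex)
B = 204 → CC (hex)
Hex = #9092CC


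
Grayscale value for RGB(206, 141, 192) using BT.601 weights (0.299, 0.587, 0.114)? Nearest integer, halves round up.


Gray = 0.299×R + 0.587×G + 0.114×B
Gray = 0.299×206 + 0.587×141 + 0.114×192
Gray = 61.594 + 82.767 + 21.888
Gray = 166.249 → round half up → 166
Gray = 166


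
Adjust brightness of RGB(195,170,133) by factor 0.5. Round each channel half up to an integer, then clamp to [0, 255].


Multiply each channel by 0.5, round half up, clamp to [0, 255]
R: 195×0.5 = 97.5 → round → 98
G: 170×0.5 = 85
B: 133×0.5 = 66.5 → round → 67
= RGB(98, 85, 67)


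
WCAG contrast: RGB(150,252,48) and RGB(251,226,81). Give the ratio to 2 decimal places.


Linearize each sRGB channel c=v/255: c/12.92 if c ≤ 0.04045 else ((c+0.055)/1.055)^2.4
L = 0.2126×R_lin + 0.7152×G_lin + 0.0722×B_lin
Color 1 (150,252,48):
  R=150: 150/255≈0.5882 > 0.04045 → ((0.5882+0.055)/1.055)^2.4 ≈ 0.30499
  G=252: 252/255≈0.9882 > 0.04045 → ((0.9882+0.055)/1.055)^2.4 ≈ 0.97345
  B=48: 48/255≈0.1882 > 0.04045 → ((0.1882+0.055)/1.055)^2.4 ≈ 0.02956
  L1 = 0.2126×0.30499 + 0.7152×0.97345 + 0.0722×0.02956 ≈ 0.76318
Color 2 (251,226,81):
  R=251: 251/255≈0.9843 > 0.04045 → ((0.9843+0.055)/1.055)^2.4 ≈ 0.96469
  G=226: 226/255≈0.8863 > 0.04045 → ((0.8863+0.055)/1.055)^2.4 ≈ 0.76052
  B=81: 81/255≈0.3176 > 0.04045 → ((0.3176+0.055)/1.055)^2.4 ≈ 0.08228
  L2 = 0.2126×0.96469 + 0.7152×0.76052 + 0.0722×0.08228 ≈ 0.75496
Lighter = 0.76318, Darker = 0.75496
Ratio = (L_lighter + 0.05) / (L_darker + 0.05)
Ratio = (0.76318 + 0.05) / (0.75496 + 0.05) = 0.81318 / 0.80496 ≈ 1.0102
Ratio ≈ 1.01:1


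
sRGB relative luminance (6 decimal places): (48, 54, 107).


Linearize each channel (sRGB transfer function): c = v/255; c_lin = c/12.92 if c ≤ 0.04045, else ((c+0.055)/1.055)^2.4
  R: 48/255 ≈ 0.188235 > 0.04045 → ((0.188235+0.055)/1.055)^2.4 ≈ 0.029557
  G: 54/255 ≈ 0.211765 > 0.04045 → ((0.211765+0.055)/1.055)^2.4 ≈ 0.036889
  B: 107/255 ≈ 0.419608 > 0.04045 → ((0.419608+0.055)/1.055)^2.4 ≈ 0.147027
R_lin = 0.029557, G_lin = 0.036889, B_lin = 0.147027
L = 0.2126×R + 0.7152×G + 0.0722×B
L = 0.2126×0.029557 + 0.7152×0.036889 + 0.0722×0.147027
L ≈ 0.043282


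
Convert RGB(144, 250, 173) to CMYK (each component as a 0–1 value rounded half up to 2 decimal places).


R'=144/255≈0.5647, G'=250/255≈0.9804, B'=173/255≈0.6784
K = 1 - max(R',G',B') = 1 - 250/255 = 5/255 = 0.01960… → 0.02
(1-R'-K)/(1-K) simplifies to (max-R)/max with max = 250:
C = (250-144)/250 = 106/250 = 0.424 → 0.42
M = (250-250)/250 = 0/250 = 0 → 0.00
Y = (250-173)/250 = 77/250 = 0.308 → 0.31
= CMYK(0.42, 0.00, 0.31, 0.02)


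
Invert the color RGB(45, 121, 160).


Invert: (255-R, 255-G, 255-B)
R: 255-45 = 210
G: 255-121 = 134
B: 255-160 = 95
= RGB(210, 134, 95)


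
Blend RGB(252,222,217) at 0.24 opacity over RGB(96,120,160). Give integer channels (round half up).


C = α×F + (1-α)×B, with 1-α = 0.76
R: 0.24×252 + 0.76×96 = 60.48 + 72.96 = 133.44 → 133
G: 0.24×222 + 0.76×120 = 53.28 + 91.20 = 144.48 → 144
B: 0.24×217 + 0.76×160 = 52.08 + 121.60 = 173.68 → 174
= RGB(133, 144, 174)


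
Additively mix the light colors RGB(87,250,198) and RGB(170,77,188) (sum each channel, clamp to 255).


Additive: each channel = min(255, C₁+C₂)
R: 87+170 = 257 → 255
G: 250+77 = 327 → 255
B: 198+188 = 386 → 255
= RGB(255, 255, 255)


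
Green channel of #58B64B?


Color: #58B64B
R = 58 = 88
G = B6 = 182
B = 4B = 75
Green = 182


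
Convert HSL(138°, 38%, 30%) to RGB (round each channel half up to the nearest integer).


H=138°, S=0.38, L=0.30
C = (1-|2L-1|)×S = (1-|-0.40|)×0.38 = 0.228
H' = H/60 = 138/60 ≈ 2.3000; X = C×(1-|H' mod 2 - 1|) = 0.0684
m = L - C/2 = 0.30 - 0.114 = 0.186
Sector ⌊H'⌋ = 2 → (R',G',B') = (0.0, 0.228, 0.0684)
RGB = ((R'+m)×255, (G'+m)×255, (B'+m)×255) = (47.43, 105.57, 64.872)
Round half up → RGB(47, 106, 65)


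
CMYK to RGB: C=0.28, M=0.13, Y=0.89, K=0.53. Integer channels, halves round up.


R = 255 × (1-C) × (1-K) = 255 × 0.72 × 0.47 = 86.292 → 86
G = 255 × (1-M) × (1-K) = 255 × 0.87 × 0.47 = 104.2695 → 104
B = 255 × (1-Y) × (1-K) = 255 × 0.11 × 0.47 = 13.1835 → 13
= RGB(86, 104, 13)


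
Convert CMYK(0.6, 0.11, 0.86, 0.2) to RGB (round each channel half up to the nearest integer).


R = 255 × (1-C) × (1-K) = 255 × 0.40 × 0.80 = 81.6 → 82
G = 255 × (1-M) × (1-K) = 255 × 0.89 × 0.80 = 181.56 → 182
B = 255 × (1-Y) × (1-K) = 255 × 0.14 × 0.80 = 28.56 → 29
= RGB(82, 182, 29)


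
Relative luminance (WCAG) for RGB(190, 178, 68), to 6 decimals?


Linearize each channel (sRGB transfer function): c = v/255; c_lin = c/12.92 if c ≤ 0.04045, else ((c+0.055)/1.055)^2.4
  R: 190/255 ≈ 0.745098 > 0.04045 → ((0.745098+0.055)/1.055)^2.4 ≈ 0.514918
  G: 178/255 ≈ 0.698039 > 0.04045 → ((0.698039+0.055)/1.055)^2.4 ≈ 0.445201
  B: 68/255 ≈ 0.266667 > 0.04045 → ((0.266667+0.055)/1.055)^2.4 ≈ 0.057805
R_lin = 0.514918, G_lin = 0.445201, B_lin = 0.057805
L = 0.2126×R + 0.7152×G + 0.0722×B
L = 0.2126×0.514918 + 0.7152×0.445201 + 0.0722×0.057805
L ≈ 0.432053


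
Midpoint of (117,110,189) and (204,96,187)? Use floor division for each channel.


Midpoint: each channel = ⌊(C₁+C₂)/2⌋
R: ⌊(117+204)/2⌋ = 160
G: ⌊(110+96)/2⌋ = 103
B: ⌊(189+187)/2⌋ = 188
= RGB(160, 103, 188)


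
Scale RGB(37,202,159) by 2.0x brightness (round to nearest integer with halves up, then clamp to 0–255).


Multiply each channel by 2.0, round half up, clamp to [0, 255]
R: 37×2.0 = 74
G: 202×2.0 = 404 → clamp → 255
B: 159×2.0 = 318 → clamp → 255
= RGB(74, 255, 255)


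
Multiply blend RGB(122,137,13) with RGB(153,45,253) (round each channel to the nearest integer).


Multiply: C = A×B/255, rounded to nearest integer
R: 122×153/255 = 18666/255 ≈ 73.200 → 73
G: 137×45/255 = 6165/255 ≈ 24.176 → 24
B: 13×253/255 = 3289/255 ≈ 12.898 → 13
= RGB(73, 24, 13)


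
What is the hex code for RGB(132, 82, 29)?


R = 132 → 84 (hex)
G = 82 → 52 (hex)
B = 29 → 1D (hex)
Hex = #84521D


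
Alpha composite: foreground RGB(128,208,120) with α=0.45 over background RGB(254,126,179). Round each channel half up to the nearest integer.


C = α×F + (1-α)×B, with 1-α = 0.55
R: 0.45×128 + 0.55×254 = 57.60 + 139.70 = 197.30 → 197
G: 0.45×208 + 0.55×126 = 93.60 + 69.30 = 162.90 → 163
B: 0.45×120 + 0.55×179 = 54.00 + 98.45 = 152.45 → 152
= RGB(197, 163, 152)


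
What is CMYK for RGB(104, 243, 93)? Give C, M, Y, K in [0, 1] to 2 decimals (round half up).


R'=104/255≈0.4078, G'=243/255≈0.9529, B'=93/255≈0.3647
K = 1 - max(R',G',B') = 1 - 243/255 = 12/255 = 0.04705… → 0.05
(1-R'-K)/(1-K) simplifies to (max-R)/max with max = 243:
C = (243-104)/243 = 139/243 = 0.57201… → 0.57
M = (243-243)/243 = 0/243 = 0 → 0.00
Y = (243-93)/243 = 150/243 = 0.61728… → 0.62
= CMYK(0.57, 0.00, 0.62, 0.05)


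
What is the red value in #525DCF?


Color: #525DCF
R = 52 = 82
G = 5D = 93
B = CF = 207
Red = 82


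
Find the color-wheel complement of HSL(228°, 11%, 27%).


Complement = opposite side of color wheel = hue + 180°
H' = (228 + 180) mod 360 = 48°
S and L unchanged.
= HSL(48°, 11%, 27%)


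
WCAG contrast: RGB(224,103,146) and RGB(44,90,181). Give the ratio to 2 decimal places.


Linearize each sRGB channel c=v/255: c/12.92 if c ≤ 0.04045 else ((c+0.055)/1.055)^2.4
L = 0.2126×R_lin + 0.7152×G_lin + 0.0722×B_lin
Color 1 (224,103,146):
  R=224: 224/255≈0.8784 > 0.04045 → ((0.8784+0.055)/1.055)^2.4 ≈ 0.74540
  G=103: 103/255≈0.4039 > 0.04045 → ((0.4039+0.055)/1.055)^2.4 ≈ 0.13563
  B=146: 146/255≈0.5725 > 0.04045 → ((0.5725+0.055)/1.055)^2.4 ≈ 0.28744
  L1 = 0.2126×0.74540 + 0.7152×0.13563 + 0.0722×0.28744 ≈ 0.27623
Color 2 (44,90,181):
  R=44: 44/255≈0.1725 > 0.04045 → ((0.1725+0.055)/1.055)^2.4 ≈ 0.02519
  G=90: 90/255≈0.3529 > 0.04045 → ((0.3529+0.055)/1.055)^2.4 ≈ 0.10224
  B=181: 181/255≈0.7098 > 0.04045 → ((0.7098+0.055)/1.055)^2.4 ≈ 0.46208
  L2 = 0.2126×0.02519 + 0.7152×0.10224 + 0.0722×0.46208 ≈ 0.11184
Lighter = 0.27623, Darker = 0.11184
Ratio = (L_lighter + 0.05) / (L_darker + 0.05)
Ratio = (0.27623 + 0.05) / (0.11184 + 0.05) = 0.32623 / 0.16184 ≈ 2.0158
Ratio ≈ 2.02:1


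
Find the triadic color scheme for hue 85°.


Triadic: equally spaced at 120° intervals
H1 = 85°
H2 = (85 + 120) mod 360 = 205°
H3 = (85 + 240) mod 360 = 325°
Triadic = 85°, 205°, 325°


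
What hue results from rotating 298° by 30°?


New hue = (H + rotation) mod 360
New hue = (298 + 30) mod 360
= 328 mod 360
= 328°


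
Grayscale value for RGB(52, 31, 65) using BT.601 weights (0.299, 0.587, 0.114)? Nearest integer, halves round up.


Gray = 0.299×R + 0.587×G + 0.114×B
Gray = 0.299×52 + 0.587×31 + 0.114×65
Gray = 15.548 + 18.197 + 7.410
Gray = 41.155 → round half up → 41
Gray = 41


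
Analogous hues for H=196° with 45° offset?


Base hue: 196°
Left analog: (196 - 45) mod 360 = 151°
Right analog: (196 + 45) mod 360 = 241°
Analogous hues = 151° and 241°


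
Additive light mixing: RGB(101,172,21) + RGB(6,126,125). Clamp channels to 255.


Additive: each channel = min(255, C₁+C₂)
R: 101+6 = 107 → 107
G: 172+126 = 298 → 255
B: 21+125 = 146 → 146
= RGB(107, 255, 146)


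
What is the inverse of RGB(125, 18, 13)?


Invert: (255-R, 255-G, 255-B)
R: 255-125 = 130
G: 255-18 = 237
B: 255-13 = 242
= RGB(130, 237, 242)


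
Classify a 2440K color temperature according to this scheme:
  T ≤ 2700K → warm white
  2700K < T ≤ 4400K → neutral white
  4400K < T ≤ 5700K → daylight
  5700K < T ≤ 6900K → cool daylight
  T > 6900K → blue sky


Temperature: 2440K
2440K ≤ 2700K → warm white
Classification: warm white


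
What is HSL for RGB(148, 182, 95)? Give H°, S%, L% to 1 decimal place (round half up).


Normalize: R'=148/255≈0.5804, G'=182/255≈0.7137, B'=95/255≈0.3725
Max=182/255, Min=95/255, Δ=Max-Min=87/255
L = (Max+Min)/2 = (182+95)/510 = 277/510 = 0.54313… → L = 54.3%
L > 0.5 → S = Δ/(2-Max-Min) = 87/(510-182-95) = 87/233 = 0.37339… → S = 37.3%
(the 1/255 factors cancel in S and H, so raw channel differences can be used)
Max is G' → H = 60 × ((B-R)/Δ + 2) = 60 × ((95-148)/87 + 2)
  -53/87 + 2 = -0.6091… + 2 = 1.3908…
  H = 60 × 1.3908… = 83.448…° → H = 83.4°
= HSL(83.4°, 37.3%, 54.3%)


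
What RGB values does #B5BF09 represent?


B5 → 181 (R)
BF → 191 (G)
09 → 9 (B)
= RGB(181, 191, 9)


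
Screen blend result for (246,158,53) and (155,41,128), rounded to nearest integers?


Screen: C = 255 - (255-A)×(255-B)/255, rounded to nearest integer
R: 255 - (255-246)×(255-155)/255 = 255 - 900/255 ≈ 255 - 3.529 = 251.471 → 251
G: 255 - (255-158)×(255-41)/255 = 255 - 20758/255 ≈ 255 - 81.404 = 173.596 → 174
B: 255 - (255-53)×(255-128)/255 = 255 - 25654/255 ≈ 255 - 100.604 = 154.396 → 154
= RGB(251, 174, 154)


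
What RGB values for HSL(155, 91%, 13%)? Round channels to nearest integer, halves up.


H=155°, S=0.91, L=0.13
C = (1-|2L-1|)×S = (1-|-0.74|)×0.91 = 0.2366
H' = H/60 = 155/60 ≈ 2.5833; X = C×(1-|H' mod 2 - 1|) ≈ 0.1380
m = L - C/2 = 0.13 - 0.1183 = 0.0117
Sector ⌊H'⌋ = 2 → (R',G',B') = (0.0, 0.2366, ≈0.1380)
RGB = ((R'+m)×255, (G'+m)×255, (B'+m)×255) = (2.9835, 63.3165, 38.17775)
Round half up → RGB(3, 63, 38)


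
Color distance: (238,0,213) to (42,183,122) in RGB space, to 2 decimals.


d = √[(R₁-R₂)² + (G₁-G₂)² + (B₁-B₂)²]
d = √[(238-42)² + (0-183)² + (213-122)²]
d = √[38416 + 33489 + 8281]
d = √80186
d ≈ 283.17


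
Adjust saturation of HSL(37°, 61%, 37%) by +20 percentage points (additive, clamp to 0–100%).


Original S = 61%
Adjustment = +20 percentage points
New S = 61 + (20) = 81
Clamp to [0, 100] → 81
= HSL(37°, 81%, 37%)


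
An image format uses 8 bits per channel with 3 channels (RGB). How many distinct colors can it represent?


Total bits = 8 bits/channel × 3 channels = 24 bits
Distinct colors = 2^24
= 16,777,216 colors


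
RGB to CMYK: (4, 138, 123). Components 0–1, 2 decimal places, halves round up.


R'=4/255≈0.0157, G'=138/255≈0.5412, B'=123/255≈0.4824
K = 1 - max(R',G',B') = 1 - 138/255 = 117/255 = 0.45882… → 0.46
(1-R'-K)/(1-K) simplifies to (max-R)/max with max = 138:
C = (138-4)/138 = 134/138 = 0.97101… → 0.97
M = (138-138)/138 = 0/138 = 0 → 0.00
Y = (138-123)/138 = 15/138 = 0.10869… → 0.11
= CMYK(0.97, 0.00, 0.11, 0.46)


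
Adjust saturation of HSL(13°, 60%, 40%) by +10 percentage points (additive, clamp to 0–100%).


Original S = 60%
Adjustment = +10 percentage points
New S = 60 + (10) = 70
Clamp to [0, 100] → 70
= HSL(13°, 70%, 40%)


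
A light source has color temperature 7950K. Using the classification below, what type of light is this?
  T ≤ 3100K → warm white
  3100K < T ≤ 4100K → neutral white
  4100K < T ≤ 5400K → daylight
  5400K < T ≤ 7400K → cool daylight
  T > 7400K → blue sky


Temperature: 7950K
7950K > 7400K → blue sky
Classification: blue sky


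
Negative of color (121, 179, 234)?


Invert: (255-R, 255-G, 255-B)
R: 255-121 = 134
G: 255-179 = 76
B: 255-234 = 21
= RGB(134, 76, 21)


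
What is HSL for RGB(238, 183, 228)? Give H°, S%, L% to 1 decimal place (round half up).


Normalize: R'=238/255≈0.9333, G'=183/255≈0.7176, B'=228/255≈0.8941
Max=238/255, Min=183/255, Δ=Max-Min=55/255
L = (Max+Min)/2 = (238+183)/510 = 421/510 = 0.82549… → L = 82.5%
L > 0.5 → S = Δ/(2-Max-Min) = 55/(510-238-183) = 55/89 = 0.61797… → S = 61.8%
(the 1/255 factors cancel in S and H, so raw channel differences can be used)
Max is R' → H = 60 × (((G-B)/Δ) mod 6) = 60 × (((183-228)/55) mod 6)
  (-45)/55 = -0.8181…; negative, so add 6 → 5.1818…
  H = 60 × 5.1818… = 310.909…° → H = 310.9°
= HSL(310.9°, 61.8%, 82.5%)


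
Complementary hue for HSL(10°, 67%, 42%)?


Complement = opposite side of color wheel = hue + 180°
H' = (10 + 180) mod 360 = 190°
S and L unchanged.
= HSL(190°, 67%, 42%)


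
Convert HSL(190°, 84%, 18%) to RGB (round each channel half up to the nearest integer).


H=190°, S=0.84, L=0.18
C = (1-|2L-1|)×S = (1-|-0.64|)×0.84 = 0.3024
H' = H/60 = 190/60 ≈ 3.1667; X = C×(1-|H' mod 2 - 1|) = 0.252
m = L - C/2 = 0.18 - 0.1512 = 0.0288
Sector ⌊H'⌋ = 3 → (R',G',B') = (0.0, 0.252, 0.3024)
RGB = ((R'+m)×255, (G'+m)×255, (B'+m)×255) = (7.344, 71.604, 84.456)
Round half up → RGB(7, 72, 84)


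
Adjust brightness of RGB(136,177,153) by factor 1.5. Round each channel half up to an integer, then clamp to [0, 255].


Multiply each channel by 1.5, round half up, clamp to [0, 255]
R: 136×1.5 = 204
G: 177×1.5 = 265.5 → round → 266 → clamp → 255
B: 153×1.5 = 229.5 → round → 230
= RGB(204, 255, 230)


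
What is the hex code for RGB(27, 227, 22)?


R = 27 → 1B (hex)
G = 227 → E3 (hex)
B = 22 → 16 (hex)
Hex = #1BE316


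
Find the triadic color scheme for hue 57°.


Triadic: equally spaced at 120° intervals
H1 = 57°
H2 = (57 + 120) mod 360 = 177°
H3 = (57 + 240) mod 360 = 297°
Triadic = 57°, 177°, 297°


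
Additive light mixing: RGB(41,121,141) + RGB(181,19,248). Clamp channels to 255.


Additive: each channel = min(255, C₁+C₂)
R: 41+181 = 222 → 222
G: 121+19 = 140 → 140
B: 141+248 = 389 → 255
= RGB(222, 140, 255)


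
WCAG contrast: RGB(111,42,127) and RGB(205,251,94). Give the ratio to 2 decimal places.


Linearize each sRGB channel c=v/255: c/12.92 if c ≤ 0.04045 else ((c+0.055)/1.055)^2.4
L = 0.2126×R_lin + 0.7152×G_lin + 0.0722×B_lin
Color 1 (111,42,127):
  R=111: 111/255≈0.4353 > 0.04045 → ((0.4353+0.055)/1.055)^2.4 ≈ 0.15896
  G=42: 42/255≈0.1647 > 0.04045 → ((0.1647+0.055)/1.055)^2.4 ≈ 0.02315
  B=127: 127/255≈0.4980 > 0.04045 → ((0.4980+0.055)/1.055)^2.4 ≈ 0.21223
  L1 = 0.2126×0.15896 + 0.7152×0.02315 + 0.0722×0.21223 ≈ 0.06568
Color 2 (205,251,94):
  R=205: 205/255≈0.8039 > 0.04045 → ((0.8039+0.055)/1.055)^2.4 ≈ 0.61050
  G=251: 251/255≈0.9843 > 0.04045 → ((0.9843+0.055)/1.055)^2.4 ≈ 0.96469
  B=94: 94/255≈0.3686 > 0.04045 → ((0.3686+0.055)/1.055)^2.4 ≈ 0.11193
  L2 = 0.2126×0.61050 + 0.7152×0.96469 + 0.0722×0.11193 ≈ 0.82782
Lighter = 0.82782, Darker = 0.06568
Ratio = (L_lighter + 0.05) / (L_darker + 0.05)
Ratio = (0.82782 + 0.05) / (0.06568 + 0.05) = 0.87782 / 0.11568 ≈ 7.5885
Ratio ≈ 7.59:1


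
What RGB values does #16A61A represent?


16 → 22 (R)
A6 → 166 (G)
1A → 26 (B)
= RGB(22, 166, 26)


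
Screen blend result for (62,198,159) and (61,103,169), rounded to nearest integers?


Screen: C = 255 - (255-A)×(255-B)/255, rounded to nearest integer
R: 255 - (255-62)×(255-61)/255 = 255 - 37442/255 ≈ 255 - 146.831 = 108.169 → 108
G: 255 - (255-198)×(255-103)/255 = 255 - 8664/255 ≈ 255 - 33.976 = 221.024 → 221
B: 255 - (255-159)×(255-169)/255 = 255 - 8256/255 ≈ 255 - 32.376 = 222.624 → 223
= RGB(108, 221, 223)


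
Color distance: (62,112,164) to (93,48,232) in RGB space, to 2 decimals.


d = √[(R₁-R₂)² + (G₁-G₂)² + (B₁-B₂)²]
d = √[(62-93)² + (112-48)² + (164-232)²]
d = √[961 + 4096 + 4624]
d = √9681
d ≈ 98.39


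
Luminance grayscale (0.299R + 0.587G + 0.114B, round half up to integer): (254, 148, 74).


Gray = 0.299×R + 0.587×G + 0.114×B
Gray = 0.299×254 + 0.587×148 + 0.114×74
Gray = 75.946 + 86.876 + 8.436
Gray = 171.258 → round half up → 171
Gray = 171


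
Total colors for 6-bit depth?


Colors = 2^bits = 2^6
= 64 colors


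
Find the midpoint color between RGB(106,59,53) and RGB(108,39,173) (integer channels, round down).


Midpoint: each channel = ⌊(C₁+C₂)/2⌋
R: ⌊(106+108)/2⌋ = 107
G: ⌊(59+39)/2⌋ = 49
B: ⌊(53+173)/2⌋ = 113
= RGB(107, 49, 113)


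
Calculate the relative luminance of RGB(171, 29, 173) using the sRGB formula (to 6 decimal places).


Linearize each channel (sRGB transfer function): c = v/255; c_lin = c/12.92 if c ≤ 0.04045, else ((c+0.055)/1.055)^2.4
  R: 171/255 ≈ 0.670588 > 0.04045 → ((0.670588+0.055)/1.055)^2.4 ≈ 0.407240
  G: 29/255 ≈ 0.113725 > 0.04045 → ((0.113725+0.055)/1.055)^2.4 ≈ 0.012286
  B: 173/255 ≈ 0.678431 > 0.04045 → ((0.678431+0.055)/1.055)^2.4 ≈ 0.417885
R_lin = 0.407240, G_lin = 0.012286, B_lin = 0.417885
L = 0.2126×R + 0.7152×G + 0.0722×B
L = 0.2126×0.407240 + 0.7152×0.012286 + 0.0722×0.417885
L ≈ 0.125538


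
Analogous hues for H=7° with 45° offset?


Base hue: 7°
Left analog: (7 - 45) mod 360 = 322°
Right analog: (7 + 45) mod 360 = 52°
Analogous hues = 322° and 52°


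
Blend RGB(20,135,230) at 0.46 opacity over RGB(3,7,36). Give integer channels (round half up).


C = α×F + (1-α)×B, with 1-α = 0.54
R: 0.46×20 + 0.54×3 = 9.20 + 1.62 = 10.82 → 11
G: 0.46×135 + 0.54×7 = 62.10 + 3.78 = 65.88 → 66
B: 0.46×230 + 0.54×36 = 105.80 + 19.44 = 125.24 → 125
= RGB(11, 66, 125)


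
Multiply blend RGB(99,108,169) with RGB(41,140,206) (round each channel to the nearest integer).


Multiply: C = A×B/255, rounded to nearest integer
R: 99×41/255 = 4059/255 ≈ 15.918 → 16
G: 108×140/255 = 15120/255 ≈ 59.294 → 59
B: 169×206/255 = 34814/255 ≈ 136.525 → 137
= RGB(16, 59, 137)


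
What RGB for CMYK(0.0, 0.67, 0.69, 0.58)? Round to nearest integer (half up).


R = 255 × (1-C) × (1-K) = 255 × 1.00 × 0.42 = 107.1 → 107
G = 255 × (1-M) × (1-K) = 255 × 0.33 × 0.42 = 35.343 → 35
B = 255 × (1-Y) × (1-K) = 255 × 0.31 × 0.42 = 33.201 → 33
= RGB(107, 35, 33)


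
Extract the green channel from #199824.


Color: #199824
R = 19 = 25
G = 98 = 152
B = 24 = 36
Green = 152


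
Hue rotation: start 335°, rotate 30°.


New hue = (H + rotation) mod 360
New hue = (335 + 30) mod 360
= 365 mod 360
= 5°


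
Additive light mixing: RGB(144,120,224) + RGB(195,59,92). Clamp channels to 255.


Additive: each channel = min(255, C₁+C₂)
R: 144+195 = 339 → 255
G: 120+59 = 179 → 179
B: 224+92 = 316 → 255
= RGB(255, 179, 255)


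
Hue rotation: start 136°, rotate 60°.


New hue = (H + rotation) mod 360
New hue = (136 + 60) mod 360
= 196 mod 360
= 196°


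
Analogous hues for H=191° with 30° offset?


Base hue: 191°
Left analog: (191 - 30) mod 360 = 161°
Right analog: (191 + 30) mod 360 = 221°
Analogous hues = 161° and 221°


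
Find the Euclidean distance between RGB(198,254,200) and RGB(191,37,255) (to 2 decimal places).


d = √[(R₁-R₂)² + (G₁-G₂)² + (B₁-B₂)²]
d = √[(198-191)² + (254-37)² + (200-255)²]
d = √[49 + 47089 + 3025]
d = √50163
d ≈ 223.97


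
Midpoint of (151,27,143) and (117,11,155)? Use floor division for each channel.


Midpoint: each channel = ⌊(C₁+C₂)/2⌋
R: ⌊(151+117)/2⌋ = 134
G: ⌊(27+11)/2⌋ = 19
B: ⌊(143+155)/2⌋ = 149
= RGB(134, 19, 149)


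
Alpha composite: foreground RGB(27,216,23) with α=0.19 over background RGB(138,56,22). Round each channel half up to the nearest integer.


C = α×F + (1-α)×B, with 1-α = 0.81
R: 0.19×27 + 0.81×138 = 5.13 + 111.78 = 116.91 → 117
G: 0.19×216 + 0.81×56 = 41.04 + 45.36 = 86.40 → 86
B: 0.19×23 + 0.81×22 = 4.37 + 17.82 = 22.19 → 22
= RGB(117, 86, 22)


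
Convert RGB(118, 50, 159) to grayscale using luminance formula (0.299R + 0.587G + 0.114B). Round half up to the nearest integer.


Gray = 0.299×R + 0.587×G + 0.114×B
Gray = 0.299×118 + 0.587×50 + 0.114×159
Gray = 35.282 + 29.350 + 18.126
Gray = 82.758 → round half up → 83
Gray = 83


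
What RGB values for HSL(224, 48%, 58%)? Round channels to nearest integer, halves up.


H=224°, S=0.48, L=0.58
C = (1-|2L-1|)×S = (1-|0.16|)×0.48 = 0.4032
H' = H/60 = 224/60 ≈ 3.7333; X = C×(1-|H' mod 2 - 1|) = 0.10752
m = L - C/2 = 0.58 - 0.2016 = 0.3784
Sector ⌊H'⌋ = 3 → (R',G',B') = (0.0, 0.10752, 0.4032)
RGB = ((R'+m)×255, (G'+m)×255, (B'+m)×255) = (96.492, 123.9096, 199.308)
Round half up → RGB(96, 124, 199)


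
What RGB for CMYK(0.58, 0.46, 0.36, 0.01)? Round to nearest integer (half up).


R = 255 × (1-C) × (1-K) = 255 × 0.42 × 0.99 = 106.029 → 106
G = 255 × (1-M) × (1-K) = 255 × 0.54 × 0.99 = 136.323 → 136
B = 255 × (1-Y) × (1-K) = 255 × 0.64 × 0.99 = 161.568 → 162
= RGB(106, 136, 162)


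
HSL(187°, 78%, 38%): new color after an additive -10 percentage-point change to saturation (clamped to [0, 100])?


Original S = 78%
Adjustment = -10 percentage points
New S = 78 + (-10) = 68
Clamp to [0, 100] → 68
= HSL(187°, 68%, 38%)


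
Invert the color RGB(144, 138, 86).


Invert: (255-R, 255-G, 255-B)
R: 255-144 = 111
G: 255-138 = 117
B: 255-86 = 169
= RGB(111, 117, 169)


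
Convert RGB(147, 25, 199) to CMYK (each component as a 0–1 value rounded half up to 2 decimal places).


R'=147/255≈0.5765, G'=25/255≈0.0980, B'=199/255≈0.7804
K = 1 - max(R',G',B') = 1 - 199/255 = 56/255 = 0.21960… → 0.22
(1-R'-K)/(1-K) simplifies to (max-R)/max with max = 199:
C = (199-147)/199 = 52/199 = 0.26130… → 0.26
M = (199-25)/199 = 174/199 = 0.87437… → 0.87
Y = (199-199)/199 = 0/199 = 0 → 0.00
= CMYK(0.26, 0.87, 0.00, 0.22)


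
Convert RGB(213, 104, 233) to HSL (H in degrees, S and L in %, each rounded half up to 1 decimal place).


Normalize: R'=213/255≈0.8353, G'=104/255≈0.4078, B'=233/255≈0.9137
Max=233/255, Min=104/255, Δ=Max-Min=129/255
L = (Max+Min)/2 = (233+104)/510 = 337/510 = 0.66078… → L = 66.1%
L > 0.5 → S = Δ/(2-Max-Min) = 129/(510-233-104) = 129/173 = 0.74566… → S = 74.6%
(the 1/255 factors cancel in S and H, so raw channel differences can be used)
Max is B' → H = 60 × ((R-G)/Δ + 4) = 60 × ((213-104)/129 + 4)
  109/129 + 4 = 0.8449… + 4 = 4.8449…
  H = 60 × 4.8449… = 290.697…° → H = 290.7°
= HSL(290.7°, 74.6%, 66.1%)


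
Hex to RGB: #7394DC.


73 → 115 (R)
94 → 148 (G)
DC → 220 (B)
= RGB(115, 148, 220)


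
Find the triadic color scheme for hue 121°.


Triadic: equally spaced at 120° intervals
H1 = 121°
H2 = (121 + 120) mod 360 = 241°
H3 = (121 + 240) mod 360 = 1°
Triadic = 121°, 241°, 1°


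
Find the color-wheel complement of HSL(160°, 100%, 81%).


Complement = opposite side of color wheel = hue + 180°
H' = (160 + 180) mod 360 = 340°
S and L unchanged.
= HSL(340°, 100%, 81%)


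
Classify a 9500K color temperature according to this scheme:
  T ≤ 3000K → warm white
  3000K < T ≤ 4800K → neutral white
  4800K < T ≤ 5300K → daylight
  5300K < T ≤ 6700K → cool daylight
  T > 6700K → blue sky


Temperature: 9500K
9500K > 6700K → blue sky
Classification: blue sky


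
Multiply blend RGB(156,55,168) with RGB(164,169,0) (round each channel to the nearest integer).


Multiply: C = A×B/255, rounded to nearest integer
R: 156×164/255 = 25584/255 ≈ 100.329 → 100
G: 55×169/255 = 9295/255 ≈ 36.451 → 36
B: 168×0/255 = 0/255 ≈ 0.000 → 0
= RGB(100, 36, 0)


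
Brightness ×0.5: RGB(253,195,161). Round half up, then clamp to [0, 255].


Multiply each channel by 0.5, round half up, clamp to [0, 255]
R: 253×0.5 = 126.5 → round → 127
G: 195×0.5 = 97.5 → round → 98
B: 161×0.5 = 80.5 → round → 81
= RGB(127, 98, 81)


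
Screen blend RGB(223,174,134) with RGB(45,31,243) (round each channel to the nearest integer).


Screen: C = 255 - (255-A)×(255-B)/255, rounded to nearest integer
R: 255 - (255-223)×(255-45)/255 = 255 - 6720/255 ≈ 255 - 26.353 = 228.647 → 229
G: 255 - (255-174)×(255-31)/255 = 255 - 18144/255 ≈ 255 - 71.153 = 183.847 → 184
B: 255 - (255-134)×(255-243)/255 = 255 - 1452/255 ≈ 255 - 5.694 = 249.306 → 249
= RGB(229, 184, 249)


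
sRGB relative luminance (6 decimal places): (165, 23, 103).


Linearize each channel (sRGB transfer function): c = v/255; c_lin = c/12.92 if c ≤ 0.04045, else ((c+0.055)/1.055)^2.4
  R: 165/255 ≈ 0.647059 > 0.04045 → ((0.647059+0.055)/1.055)^2.4 ≈ 0.376262
  G: 23/255 ≈ 0.090196 > 0.04045 → ((0.090196+0.055)/1.055)^2.4 ≈ 0.008568
  B: 103/255 ≈ 0.403922 > 0.04045 → ((0.403922+0.055)/1.055)^2.4 ≈ 0.135633
R_lin = 0.376262, G_lin = 0.008568, B_lin = 0.135633
L = 0.2126×R + 0.7152×G + 0.0722×B
L = 0.2126×0.376262 + 0.7152×0.008568 + 0.0722×0.135633
L ≈ 0.095914


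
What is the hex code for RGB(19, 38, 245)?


R = 19 → 13 (hex)
G = 38 → 26 (hex)
B = 245 → F5 (hex)
Hex = #1326F5


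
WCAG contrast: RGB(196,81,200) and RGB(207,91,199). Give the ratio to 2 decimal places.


Linearize each sRGB channel c=v/255: c/12.92 if c ≤ 0.04045 else ((c+0.055)/1.055)^2.4
L = 0.2126×R_lin + 0.7152×G_lin + 0.0722×B_lin
Color 1 (196,81,200):
  R=196: 196/255≈0.7686 > 0.04045 → ((0.7686+0.055)/1.055)^2.4 ≈ 0.55201
  G=81: 81/255≈0.3176 > 0.04045 → ((0.3176+0.055)/1.055)^2.4 ≈ 0.08228
  B=200: 200/255≈0.7843 > 0.04045 → ((0.7843+0.055)/1.055)^2.4 ≈ 0.57758
  L1 = 0.2126×0.55201 + 0.7152×0.08228 + 0.0722×0.57758 ≈ 0.21791
Color 2 (207,91,199):
  R=207: 207/255≈0.8118 > 0.04045 → ((0.8118+0.055)/1.055)^2.4 ≈ 0.62396
  G=91: 91/255≈0.3569 > 0.04045 → ((0.3569+0.055)/1.055)^2.4 ≈ 0.10462
  B=199: 199/255≈0.7804 > 0.04045 → ((0.7804+0.055)/1.055)^2.4 ≈ 0.57112
  L2 = 0.2126×0.62396 + 0.7152×0.10462 + 0.0722×0.57112 ≈ 0.24871
Lighter = 0.24871, Darker = 0.21791
Ratio = (L_lighter + 0.05) / (L_darker + 0.05)
Ratio = (0.24871 + 0.05) / (0.21791 + 0.05) = 0.29871 / 0.26791 ≈ 1.1150
Ratio ≈ 1.11:1


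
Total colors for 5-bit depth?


Colors = 2^bits = 2^5
= 32 colors


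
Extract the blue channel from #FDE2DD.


Color: #FDE2DD
R = FD = 253
G = E2 = 226
B = DD = 221
Blue = 221


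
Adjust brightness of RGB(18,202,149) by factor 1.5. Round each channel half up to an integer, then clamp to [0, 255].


Multiply each channel by 1.5, round half up, clamp to [0, 255]
R: 18×1.5 = 27
G: 202×1.5 = 303 → clamp → 255
B: 149×1.5 = 223.5 → round → 224
= RGB(27, 255, 224)


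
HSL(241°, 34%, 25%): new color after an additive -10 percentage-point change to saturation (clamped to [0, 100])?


Original S = 34%
Adjustment = -10 percentage points
New S = 34 + (-10) = 24
Clamp to [0, 100] → 24
= HSL(241°, 24%, 25%)


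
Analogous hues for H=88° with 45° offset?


Base hue: 88°
Left analog: (88 - 45) mod 360 = 43°
Right analog: (88 + 45) mod 360 = 133°
Analogous hues = 43° and 133°


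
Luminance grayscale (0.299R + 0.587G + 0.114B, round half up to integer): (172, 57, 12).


Gray = 0.299×R + 0.587×G + 0.114×B
Gray = 0.299×172 + 0.587×57 + 0.114×12
Gray = 51.428 + 33.459 + 1.368
Gray = 86.255 → round half up → 86
Gray = 86


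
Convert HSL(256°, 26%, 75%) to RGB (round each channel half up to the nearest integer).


H=256°, S=0.26, L=0.75
C = (1-|2L-1|)×S = (1-|0.50|)×0.26 = 0.13
H' = H/60 = 256/60 ≈ 4.2667; X = C×(1-|H' mod 2 - 1|) ≈ 0.0347
m = L - C/2 = 0.75 - 0.065 = 0.685
Sector ⌊H'⌋ = 4 → (R',G',B') = (≈0.0347, 0.0, 0.13)
RGB = ((R'+m)×255, (G'+m)×255, (B'+m)×255) = (183.515, 174.675, 207.825)
Round half up → RGB(184, 175, 208)


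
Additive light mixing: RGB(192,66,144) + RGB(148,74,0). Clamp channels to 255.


Additive: each channel = min(255, C₁+C₂)
R: 192+148 = 340 → 255
G: 66+74 = 140 → 140
B: 144+0 = 144 → 144
= RGB(255, 140, 144)


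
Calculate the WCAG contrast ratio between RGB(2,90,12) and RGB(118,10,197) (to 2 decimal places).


Linearize each sRGB channel c=v/255: c/12.92 if c ≤ 0.04045 else ((c+0.055)/1.055)^2.4
L = 0.2126×R_lin + 0.7152×G_lin + 0.0722×B_lin
Color 1 (2,90,12):
  R=2: 2/255≈0.0078 ≤ 0.04045 → 0.0078/12.92 ≈ 0.00061
  G=90: 90/255≈0.3529 > 0.04045 → ((0.3529+0.055)/1.055)^2.4 ≈ 0.10224
  B=12: 12/255≈0.0471 > 0.04045 → ((0.0471+0.055)/1.055)^2.4 ≈ 0.00368
  L1 = 0.2126×0.00061 + 0.7152×0.10224 + 0.0722×0.00368 ≈ 0.07352
Color 2 (118,10,197):
  R=118: 118/255≈0.4627 > 0.04045 → ((0.4627+0.055)/1.055)^2.4 ≈ 0.18116
  G=10: 10/255≈0.0392 ≤ 0.04045 → 0.0392/12.92 ≈ 0.00304
  B=197: 197/255≈0.7725 > 0.04045 → ((0.7725+0.055)/1.055)^2.4 ≈ 0.55834
  L2 = 0.2126×0.18116 + 0.7152×0.00304 + 0.0722×0.55834 ≈ 0.08100
Lighter = 0.08100, Darker = 0.07352
Ratio = (L_lighter + 0.05) / (L_darker + 0.05)
Ratio = (0.08100 + 0.05) / (0.07352 + 0.05) = 0.13100 / 0.12352 ≈ 1.0606
Ratio ≈ 1.06:1


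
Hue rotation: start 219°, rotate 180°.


New hue = (H + rotation) mod 360
New hue = (219 + 180) mod 360
= 399 mod 360
= 39°


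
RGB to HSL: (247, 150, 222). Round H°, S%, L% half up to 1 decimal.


Normalize: R'=247/255≈0.9686, G'=150/255≈0.5882, B'=222/255≈0.8706
Max=247/255, Min=150/255, Δ=Max-Min=97/255
L = (Max+Min)/2 = (247+150)/510 = 397/510 = 0.77843… → L = 77.8%
L > 0.5 → S = Δ/(2-Max-Min) = 97/(510-247-150) = 97/113 = 0.85840… → S = 85.8%
(the 1/255 factors cancel in S and H, so raw channel differences can be used)
Max is R' → H = 60 × (((G-B)/Δ) mod 6) = 60 × (((150-222)/97) mod 6)
  (-72)/97 = -0.7422…; negative, so add 6 → 5.2577…
  H = 60 × 5.2577… = 315.463…° → H = 315.5°
= HSL(315.5°, 85.8%, 77.8%)


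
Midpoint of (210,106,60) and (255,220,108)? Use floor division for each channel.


Midpoint: each channel = ⌊(C₁+C₂)/2⌋
R: ⌊(210+255)/2⌋ = 232
G: ⌊(106+220)/2⌋ = 163
B: ⌊(60+108)/2⌋ = 84
= RGB(232, 163, 84)


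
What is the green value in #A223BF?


Color: #A223BF
R = A2 = 162
G = 23 = 35
B = BF = 191
Green = 35


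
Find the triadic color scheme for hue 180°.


Triadic: equally spaced at 120° intervals
H1 = 180°
H2 = (180 + 120) mod 360 = 300°
H3 = (180 + 240) mod 360 = 60°
Triadic = 180°, 300°, 60°


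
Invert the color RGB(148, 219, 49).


Invert: (255-R, 255-G, 255-B)
R: 255-148 = 107
G: 255-219 = 36
B: 255-49 = 206
= RGB(107, 36, 206)


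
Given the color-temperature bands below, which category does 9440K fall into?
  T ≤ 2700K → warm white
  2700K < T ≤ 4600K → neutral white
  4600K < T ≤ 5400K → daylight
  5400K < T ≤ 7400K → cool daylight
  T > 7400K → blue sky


Temperature: 9440K
9440K > 7400K → blue sky
Classification: blue sky


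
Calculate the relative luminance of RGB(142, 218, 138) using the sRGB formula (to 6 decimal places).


Linearize each channel (sRGB transfer function): c = v/255; c_lin = c/12.92 if c ≤ 0.04045, else ((c+0.055)/1.055)^2.4
  R: 142/255 ≈ 0.556863 > 0.04045 → ((0.556863+0.055)/1.055)^2.4 ≈ 0.270498
  G: 218/255 ≈ 0.854902 > 0.04045 → ((0.854902+0.055)/1.055)^2.4 ≈ 0.701102
  B: 138/255 ≈ 0.541176 > 0.04045 → ((0.541176+0.055)/1.055)^2.4 ≈ 0.254152
R_lin = 0.270498, G_lin = 0.701102, B_lin = 0.254152
L = 0.2126×R + 0.7152×G + 0.0722×B
L = 0.2126×0.270498 + 0.7152×0.701102 + 0.0722×0.254152
L ≈ 0.577286


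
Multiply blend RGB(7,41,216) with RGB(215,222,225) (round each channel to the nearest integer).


Multiply: C = A×B/255, rounded to nearest integer
R: 7×215/255 = 1505/255 ≈ 5.902 → 6
G: 41×222/255 = 9102/255 ≈ 35.694 → 36
B: 216×225/255 = 48600/255 ≈ 190.588 → 191
= RGB(6, 36, 191)


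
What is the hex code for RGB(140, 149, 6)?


R = 140 → 8C (hex)
G = 149 → 95 (hex)
B = 6 → 06 (hex)
Hex = #8C9506


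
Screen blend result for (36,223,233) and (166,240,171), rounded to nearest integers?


Screen: C = 255 - (255-A)×(255-B)/255, rounded to nearest integer
R: 255 - (255-36)×(255-166)/255 = 255 - 19491/255 ≈ 255 - 76.435 = 178.565 → 179
G: 255 - (255-223)×(255-240)/255 = 255 - 480/255 ≈ 255 - 1.882 = 253.118 → 253
B: 255 - (255-233)×(255-171)/255 = 255 - 1848/255 ≈ 255 - 7.247 = 247.753 → 248
= RGB(179, 253, 248)


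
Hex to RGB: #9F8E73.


9F → 159 (R)
8E → 142 (G)
73 → 115 (B)
= RGB(159, 142, 115)


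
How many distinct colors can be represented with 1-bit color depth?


Colors = 2^bits = 2^1
= 2 colors


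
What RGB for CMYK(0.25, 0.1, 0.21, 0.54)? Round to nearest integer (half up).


R = 255 × (1-C) × (1-K) = 255 × 0.75 × 0.46 = 87.975 → 88
G = 255 × (1-M) × (1-K) = 255 × 0.90 × 0.46 = 105.57 → 106
B = 255 × (1-Y) × (1-K) = 255 × 0.79 × 0.46 = 92.667 → 93
= RGB(88, 106, 93)


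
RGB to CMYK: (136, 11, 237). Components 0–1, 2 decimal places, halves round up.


R'=136/255≈0.5333, G'=11/255≈0.0431, B'=237/255≈0.9294
K = 1 - max(R',G',B') = 1 - 237/255 = 18/255 = 0.07058… → 0.07
(1-R'-K)/(1-K) simplifies to (max-R)/max with max = 237:
C = (237-136)/237 = 101/237 = 0.42616… → 0.43
M = (237-11)/237 = 226/237 = 0.95358… → 0.95
Y = (237-237)/237 = 0/237 = 0 → 0.00
= CMYK(0.43, 0.95, 0.00, 0.07)


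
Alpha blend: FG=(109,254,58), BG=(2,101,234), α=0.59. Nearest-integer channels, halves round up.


C = α×F + (1-α)×B, with 1-α = 0.41
R: 0.59×109 + 0.41×2 = 64.31 + 0.82 = 65.13 → 65
G: 0.59×254 + 0.41×101 = 149.86 + 41.41 = 191.27 → 191
B: 0.59×58 + 0.41×234 = 34.22 + 95.94 = 130.16 → 130
= RGB(65, 191, 130)


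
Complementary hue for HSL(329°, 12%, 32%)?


Complement = opposite side of color wheel = hue + 180°
H' = (329 + 180) mod 360 = 149°
S and L unchanged.
= HSL(149°, 12%, 32%)


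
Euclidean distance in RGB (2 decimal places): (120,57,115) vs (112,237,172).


d = √[(R₁-R₂)² + (G₁-G₂)² + (B₁-B₂)²]
d = √[(120-112)² + (57-237)² + (115-172)²]
d = √[64 + 32400 + 3249]
d = √35713
d ≈ 188.98


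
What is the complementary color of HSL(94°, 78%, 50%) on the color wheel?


Complement = opposite side of color wheel = hue + 180°
H' = (94 + 180) mod 360 = 274°
S and L unchanged.
= HSL(274°, 78%, 50%)


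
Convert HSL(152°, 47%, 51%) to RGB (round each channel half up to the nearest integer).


H=152°, S=0.47, L=0.51
C = (1-|2L-1|)×S = (1-|0.02|)×0.47 = 0.4606
H' = H/60 = 152/60 ≈ 2.5333; X = C×(1-|H' mod 2 - 1|) ≈ 0.2457
m = L - C/2 = 0.51 - 0.2303 = 0.2797
Sector ⌊H'⌋ = 2 → (R',G',B') = (0.0, 0.4606, ≈0.2457)
RGB = ((R'+m)×255, (G'+m)×255, (B'+m)×255) = (71.3235, 188.7765, 133.9651)
Round half up → RGB(71, 189, 134)
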